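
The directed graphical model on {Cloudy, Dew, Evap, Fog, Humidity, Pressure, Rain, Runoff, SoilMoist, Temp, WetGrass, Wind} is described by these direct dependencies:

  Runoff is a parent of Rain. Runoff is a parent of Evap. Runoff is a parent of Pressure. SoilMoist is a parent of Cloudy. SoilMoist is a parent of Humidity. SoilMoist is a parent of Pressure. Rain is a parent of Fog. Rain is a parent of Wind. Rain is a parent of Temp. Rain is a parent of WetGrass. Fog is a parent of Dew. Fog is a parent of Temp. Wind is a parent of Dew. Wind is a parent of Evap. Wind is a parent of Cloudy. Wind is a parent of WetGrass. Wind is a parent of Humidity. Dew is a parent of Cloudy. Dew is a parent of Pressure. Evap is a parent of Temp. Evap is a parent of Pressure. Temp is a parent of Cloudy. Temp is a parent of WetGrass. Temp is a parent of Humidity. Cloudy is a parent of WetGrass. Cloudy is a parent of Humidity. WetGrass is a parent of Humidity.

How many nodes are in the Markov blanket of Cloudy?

The Markov blanket of a node is its parents, its children, and the other parents of its children.
Cloudy's children: Humidity, WetGrass.
Pa(Cloudy) = {Dew, SoilMoist, Temp, Wind}.
Other parents of Cloudy's children:
  parents(WetGrass) \ {Cloudy} = {Rain, Temp, Wind}.
  Humidity's other parents are SoilMoist, Temp, WetGrass, Wind.
MB(Cloudy) = {Dew, Humidity, Rain, SoilMoist, Temp, WetGrass, Wind}, which has 7 nodes.

7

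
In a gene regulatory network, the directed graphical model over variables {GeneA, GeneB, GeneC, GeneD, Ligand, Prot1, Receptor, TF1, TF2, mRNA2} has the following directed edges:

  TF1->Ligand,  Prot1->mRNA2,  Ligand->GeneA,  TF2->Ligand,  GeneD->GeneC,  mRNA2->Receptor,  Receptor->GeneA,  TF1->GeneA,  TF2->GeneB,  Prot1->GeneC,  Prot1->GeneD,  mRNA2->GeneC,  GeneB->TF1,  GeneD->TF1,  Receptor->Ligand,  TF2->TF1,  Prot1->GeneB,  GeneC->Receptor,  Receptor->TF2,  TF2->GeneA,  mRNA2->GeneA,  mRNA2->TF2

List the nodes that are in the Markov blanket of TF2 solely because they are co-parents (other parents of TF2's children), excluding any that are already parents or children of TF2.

{GeneD, Prot1}

Children of TF2: GeneA, GeneB, Ligand, TF1.
  parents(GeneB) \ {TF2} = {Prot1}.
  parents(TF1) \ {TF2} = {GeneB, GeneD}.
  Ligand also has parents Receptor, TF1.
  GeneA's other parents are Ligand, Receptor, TF1, mRNA2.
Excluding nodes already adjacent to TF2 (GeneA, GeneB, Ligand, Receptor, TF1, mRNA2), the co-parent-only contribution is {GeneD, Prot1}.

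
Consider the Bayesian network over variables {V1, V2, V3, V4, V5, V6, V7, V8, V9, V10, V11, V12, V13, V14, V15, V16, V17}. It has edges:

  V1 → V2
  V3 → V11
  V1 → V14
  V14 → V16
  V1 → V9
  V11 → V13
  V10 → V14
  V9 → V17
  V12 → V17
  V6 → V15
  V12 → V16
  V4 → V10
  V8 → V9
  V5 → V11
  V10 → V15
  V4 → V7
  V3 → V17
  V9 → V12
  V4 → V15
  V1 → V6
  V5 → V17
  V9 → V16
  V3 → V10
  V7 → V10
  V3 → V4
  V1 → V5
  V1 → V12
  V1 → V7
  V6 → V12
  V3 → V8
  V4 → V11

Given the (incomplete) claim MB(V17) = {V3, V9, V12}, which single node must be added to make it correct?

V17's parents: V3, V5, V9, V12.
V17 has no children.
V17 has no children, so there are no co-parents.
MB(V17) = {V3, V5, V9, V12}.
Comparing with the claimed set, V5 is missing.

V5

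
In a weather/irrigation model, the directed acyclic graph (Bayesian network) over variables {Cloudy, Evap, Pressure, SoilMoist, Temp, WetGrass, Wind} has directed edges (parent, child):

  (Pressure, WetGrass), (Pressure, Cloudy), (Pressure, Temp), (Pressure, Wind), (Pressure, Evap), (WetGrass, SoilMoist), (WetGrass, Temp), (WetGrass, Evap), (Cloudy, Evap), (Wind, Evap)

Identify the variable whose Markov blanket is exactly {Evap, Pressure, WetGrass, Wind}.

The target node must have every member of {Evap, Pressure, WetGrass, Wind} as a parent, child, or co-parent, and no others.
Parents of Cloudy: Pressure; children: Evap; co-parents: Pressure, WetGrass, Wind.
These exactly cover the given set, so the node is Cloudy.

Cloudy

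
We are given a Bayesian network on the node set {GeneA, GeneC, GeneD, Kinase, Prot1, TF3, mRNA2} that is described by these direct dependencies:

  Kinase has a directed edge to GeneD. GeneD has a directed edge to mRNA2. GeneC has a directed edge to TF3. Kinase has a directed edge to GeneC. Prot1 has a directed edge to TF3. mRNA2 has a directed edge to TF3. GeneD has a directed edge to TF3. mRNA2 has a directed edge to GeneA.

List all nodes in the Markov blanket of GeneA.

{mRNA2}

Ch(GeneA) = {}.
GeneA's parents: mRNA2.
GeneA has no children, so there are no co-parents.
So the Markov blanket of GeneA is {mRNA2}.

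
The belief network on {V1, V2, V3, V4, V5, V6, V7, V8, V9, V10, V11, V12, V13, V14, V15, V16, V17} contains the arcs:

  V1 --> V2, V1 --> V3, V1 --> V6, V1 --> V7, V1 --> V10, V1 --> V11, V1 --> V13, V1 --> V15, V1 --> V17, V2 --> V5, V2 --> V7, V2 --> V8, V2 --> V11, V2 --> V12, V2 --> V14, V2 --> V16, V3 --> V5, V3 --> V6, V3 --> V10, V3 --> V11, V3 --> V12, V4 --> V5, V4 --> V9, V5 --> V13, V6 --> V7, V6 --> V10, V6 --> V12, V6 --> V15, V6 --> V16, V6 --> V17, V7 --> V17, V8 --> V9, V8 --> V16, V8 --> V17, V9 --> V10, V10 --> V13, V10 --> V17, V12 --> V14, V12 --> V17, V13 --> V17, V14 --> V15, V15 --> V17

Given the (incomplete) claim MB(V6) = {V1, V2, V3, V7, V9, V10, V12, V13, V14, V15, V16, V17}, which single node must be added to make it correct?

A node's Markov blanket = Pa ∪ Ch ∪ (parents of Ch other than the node itself).
V6 has parents V1, V3.
Ch(V6) = {V7, V10, V12, V15, V16, V17}.
For each child, the remaining parents (spouses of V6):
  V7 also has parents V1, V2.
  V10 also has parents V1, V3, V9.
  parents(V12) \ {V6} = {V2, V3}.
  V15's other parents are V1, V14.
  parents(V16) \ {V6} = {V2, V8}.
  parents(V17) \ {V6} = {V1, V7, V8, V10, V12, V13, V15}.
MB(V6) = {V1, V2, V3, V7, V8, V9, V10, V12, V13, V14, V15, V16, V17}.
Comparing with the claimed set, V8 is missing.

V8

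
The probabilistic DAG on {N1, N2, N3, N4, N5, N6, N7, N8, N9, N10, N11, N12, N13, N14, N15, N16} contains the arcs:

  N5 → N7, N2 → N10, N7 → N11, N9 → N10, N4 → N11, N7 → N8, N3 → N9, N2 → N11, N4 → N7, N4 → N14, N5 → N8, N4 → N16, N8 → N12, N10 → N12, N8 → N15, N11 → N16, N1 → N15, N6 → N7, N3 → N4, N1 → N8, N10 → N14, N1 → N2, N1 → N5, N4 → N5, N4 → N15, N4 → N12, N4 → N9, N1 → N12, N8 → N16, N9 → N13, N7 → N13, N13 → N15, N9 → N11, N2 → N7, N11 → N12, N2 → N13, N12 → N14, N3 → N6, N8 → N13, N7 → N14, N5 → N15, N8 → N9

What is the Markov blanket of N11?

{N1, N2, N4, N7, N8, N9, N10, N12, N16}

Recall MB(v) = parents ∪ children ∪ spouses, where spouses are the other parents of v's children.
N11 has parents N2, N4, N7, N9.
Children of N11: N12, N16.
Co-parents of N11 (other parents of its children):
  N12: N1, N4, N8, N10
  N16: N4, N8
MB(N11) = {N1, N2, N4, N7, N8, N9, N10, N12, N16}.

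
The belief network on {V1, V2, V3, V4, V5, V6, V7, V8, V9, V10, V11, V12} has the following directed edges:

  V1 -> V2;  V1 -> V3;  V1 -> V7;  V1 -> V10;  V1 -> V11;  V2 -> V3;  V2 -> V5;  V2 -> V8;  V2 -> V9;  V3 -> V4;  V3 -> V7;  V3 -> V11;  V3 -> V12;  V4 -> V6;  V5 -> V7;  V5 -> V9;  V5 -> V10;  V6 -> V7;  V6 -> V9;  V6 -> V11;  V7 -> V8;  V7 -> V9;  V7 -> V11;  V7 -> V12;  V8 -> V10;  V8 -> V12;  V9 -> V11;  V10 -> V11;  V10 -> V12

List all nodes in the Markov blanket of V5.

Pa(V5) = {V2}.
V5's children: V7, V9, V10.
For each child, the remaining parents (spouses of V5):
  V7: V1, V3, V6
  V9: V2, V6, V7
  V10: V1, V8
So the Markov blanket of V5 is {V1, V2, V3, V6, V7, V8, V9, V10}.

{V1, V2, V3, V6, V7, V8, V9, V10}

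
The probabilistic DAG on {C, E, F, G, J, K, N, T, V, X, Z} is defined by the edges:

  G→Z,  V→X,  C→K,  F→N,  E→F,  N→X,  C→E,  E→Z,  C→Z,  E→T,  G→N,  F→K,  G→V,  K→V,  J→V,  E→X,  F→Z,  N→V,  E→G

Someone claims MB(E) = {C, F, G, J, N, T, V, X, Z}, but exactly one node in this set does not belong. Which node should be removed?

By definition, MB(E) is built from E's parents, E's children, and the co-parents of E.
Parents of E: C.
E's children: F, G, T, X, Z.
Other parents of E's children:
  F has no other parent.
  G: no additional parents.
  T has no other parent.
  X's other parents are N, V.
  parents(Z) \ {E} = {C, F, G}.
MB(E) = {C, F, G, N, T, V, X, Z}.
J is neither a parent, child, nor co-parent of E, so it does not belong.

J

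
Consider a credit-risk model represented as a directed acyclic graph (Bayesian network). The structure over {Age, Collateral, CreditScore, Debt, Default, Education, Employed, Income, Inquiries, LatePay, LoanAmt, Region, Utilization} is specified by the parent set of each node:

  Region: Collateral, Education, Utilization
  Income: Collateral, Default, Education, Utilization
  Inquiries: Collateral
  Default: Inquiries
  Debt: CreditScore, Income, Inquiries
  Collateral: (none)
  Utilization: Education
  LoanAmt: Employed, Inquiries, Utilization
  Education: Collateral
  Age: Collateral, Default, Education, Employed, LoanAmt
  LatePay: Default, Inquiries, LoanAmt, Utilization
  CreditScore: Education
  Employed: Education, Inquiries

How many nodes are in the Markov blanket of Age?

A node's Markov blanket = Pa ∪ Ch ∪ (parents of Ch other than the node itself).
Parents of Age: Collateral, Default, Education, Employed, LoanAmt.
Age's children: none.
Age has no children, so there are no co-parents.
MB(Age) = {Collateral, Default, Education, Employed, LoanAmt}, which has 5 nodes.

5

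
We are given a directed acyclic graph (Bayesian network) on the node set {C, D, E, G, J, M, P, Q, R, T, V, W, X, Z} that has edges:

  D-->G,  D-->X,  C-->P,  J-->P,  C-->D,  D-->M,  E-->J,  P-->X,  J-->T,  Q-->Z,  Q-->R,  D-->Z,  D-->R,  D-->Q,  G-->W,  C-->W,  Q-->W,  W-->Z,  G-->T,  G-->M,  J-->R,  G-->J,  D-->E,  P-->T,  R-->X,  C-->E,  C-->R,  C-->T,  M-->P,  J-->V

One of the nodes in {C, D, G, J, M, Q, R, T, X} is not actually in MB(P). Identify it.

Parents of P: C, J, M.
Children of P: T, X.
Parents of each child, excluding P:
  T: C, G, J
  X: D, R
MB(P) = {C, D, G, J, M, R, T, X}.
Q is neither a parent, child, nor co-parent of P, so it does not belong.

Q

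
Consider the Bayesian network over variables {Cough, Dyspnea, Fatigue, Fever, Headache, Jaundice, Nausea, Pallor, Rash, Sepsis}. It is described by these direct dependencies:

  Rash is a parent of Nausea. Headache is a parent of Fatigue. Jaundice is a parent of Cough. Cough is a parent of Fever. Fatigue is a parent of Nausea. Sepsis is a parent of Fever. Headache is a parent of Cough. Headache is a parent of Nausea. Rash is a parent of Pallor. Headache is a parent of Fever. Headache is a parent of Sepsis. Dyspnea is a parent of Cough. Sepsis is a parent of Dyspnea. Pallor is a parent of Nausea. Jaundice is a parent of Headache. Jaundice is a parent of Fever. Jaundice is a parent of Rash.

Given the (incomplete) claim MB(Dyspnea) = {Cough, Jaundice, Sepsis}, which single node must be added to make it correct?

Headache

By definition, MB(Dyspnea) is built from Dyspnea's parents, Dyspnea's children, and the co-parents of Dyspnea.
Pa(Dyspnea) = {Sepsis}.
Ch(Dyspnea) = {Cough}.
Other parents of Dyspnea's children:
  Cough: Headache, Jaundice
MB(Dyspnea) = {Cough, Headache, Jaundice, Sepsis}.
Comparing with the claimed set, Headache is missing.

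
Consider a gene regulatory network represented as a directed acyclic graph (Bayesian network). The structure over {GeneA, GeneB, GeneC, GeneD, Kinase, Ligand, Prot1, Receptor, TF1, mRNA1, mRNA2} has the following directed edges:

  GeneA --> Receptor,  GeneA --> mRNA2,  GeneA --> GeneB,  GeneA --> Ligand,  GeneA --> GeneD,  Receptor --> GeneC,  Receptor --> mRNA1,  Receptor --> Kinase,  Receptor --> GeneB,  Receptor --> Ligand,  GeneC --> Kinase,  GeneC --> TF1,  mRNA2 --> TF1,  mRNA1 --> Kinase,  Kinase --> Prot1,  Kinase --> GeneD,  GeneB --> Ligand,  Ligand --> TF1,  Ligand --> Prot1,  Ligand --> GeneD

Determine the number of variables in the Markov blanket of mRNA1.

mRNA1 has parent Receptor.
Children of mRNA1: Kinase.
Co-parents of mRNA1 (other parents of its children):
  Kinase also has parents GeneC, Receptor.
MB(mRNA1) = {GeneC, Kinase, Receptor}, which has 3 nodes.

3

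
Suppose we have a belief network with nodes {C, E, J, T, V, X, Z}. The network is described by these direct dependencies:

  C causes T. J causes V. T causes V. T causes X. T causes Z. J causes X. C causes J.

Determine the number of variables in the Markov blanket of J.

4

By definition, MB(J) is built from J's parents, J's children, and the co-parents of J.
Pa(J) = {C}.
J has children V, X.
Parents of each child, excluding J:
  V: T
  X: T
MB(J) = {C, T, V, X}, which has 4 nodes.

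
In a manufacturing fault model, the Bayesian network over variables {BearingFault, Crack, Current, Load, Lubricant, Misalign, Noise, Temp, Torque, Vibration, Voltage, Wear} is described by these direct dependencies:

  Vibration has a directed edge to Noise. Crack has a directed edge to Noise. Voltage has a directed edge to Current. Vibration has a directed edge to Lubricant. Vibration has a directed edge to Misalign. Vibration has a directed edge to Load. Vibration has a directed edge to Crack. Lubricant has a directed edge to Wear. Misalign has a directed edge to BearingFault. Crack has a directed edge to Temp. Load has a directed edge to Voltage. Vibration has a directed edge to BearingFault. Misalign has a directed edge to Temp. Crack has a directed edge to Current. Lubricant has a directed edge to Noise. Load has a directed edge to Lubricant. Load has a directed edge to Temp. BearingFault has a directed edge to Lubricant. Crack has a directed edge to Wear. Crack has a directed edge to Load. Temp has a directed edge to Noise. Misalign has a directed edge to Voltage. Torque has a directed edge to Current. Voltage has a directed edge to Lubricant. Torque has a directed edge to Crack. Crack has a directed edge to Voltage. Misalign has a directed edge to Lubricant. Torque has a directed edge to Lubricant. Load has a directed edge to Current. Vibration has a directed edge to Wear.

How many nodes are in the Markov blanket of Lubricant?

10

Lubricant's children: Noise, Wear.
Parents of Lubricant: BearingFault, Load, Misalign, Torque, Vibration, Voltage.
Co-parents of Lubricant (other parents of its children):
  parents(Wear) \ {Lubricant} = {Crack, Vibration}.
  Noise's other parents are Crack, Temp, Vibration.
MB(Lubricant) = {BearingFault, Crack, Load, Misalign, Noise, Temp, Torque, Vibration, Voltage, Wear}, which has 10 nodes.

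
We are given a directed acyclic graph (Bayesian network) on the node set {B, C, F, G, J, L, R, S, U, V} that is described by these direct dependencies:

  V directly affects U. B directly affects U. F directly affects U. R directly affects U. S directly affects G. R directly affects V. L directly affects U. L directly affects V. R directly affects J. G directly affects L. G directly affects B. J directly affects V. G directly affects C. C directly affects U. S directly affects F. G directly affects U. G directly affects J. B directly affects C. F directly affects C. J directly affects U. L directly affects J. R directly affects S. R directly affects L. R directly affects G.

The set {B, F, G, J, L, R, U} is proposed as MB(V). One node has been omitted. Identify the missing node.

V's parents: J, L, R.
V's children: U.
Co-parents of V (other parents of its children):
  U's other parents are B, C, F, G, J, L, R.
MB(V) = {B, C, F, G, J, L, R, U}.
Comparing with the claimed set, C is missing.

C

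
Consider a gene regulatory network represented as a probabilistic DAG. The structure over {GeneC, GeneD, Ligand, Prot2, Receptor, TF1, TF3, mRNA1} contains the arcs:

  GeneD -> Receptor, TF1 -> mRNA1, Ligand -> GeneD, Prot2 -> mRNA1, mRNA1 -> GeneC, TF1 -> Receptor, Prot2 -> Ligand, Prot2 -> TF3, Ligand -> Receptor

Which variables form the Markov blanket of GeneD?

{Ligand, Receptor, TF1}

By definition, MB(GeneD) is built from GeneD's parents, GeneD's children, and the co-parents of GeneD.
Parents of GeneD: Ligand.
GeneD's children: Receptor.
Parents of each child, excluding GeneD:
  parents(Receptor) \ {GeneD} = {Ligand, TF1}.
MB(GeneD) = {Ligand, Receptor, TF1}.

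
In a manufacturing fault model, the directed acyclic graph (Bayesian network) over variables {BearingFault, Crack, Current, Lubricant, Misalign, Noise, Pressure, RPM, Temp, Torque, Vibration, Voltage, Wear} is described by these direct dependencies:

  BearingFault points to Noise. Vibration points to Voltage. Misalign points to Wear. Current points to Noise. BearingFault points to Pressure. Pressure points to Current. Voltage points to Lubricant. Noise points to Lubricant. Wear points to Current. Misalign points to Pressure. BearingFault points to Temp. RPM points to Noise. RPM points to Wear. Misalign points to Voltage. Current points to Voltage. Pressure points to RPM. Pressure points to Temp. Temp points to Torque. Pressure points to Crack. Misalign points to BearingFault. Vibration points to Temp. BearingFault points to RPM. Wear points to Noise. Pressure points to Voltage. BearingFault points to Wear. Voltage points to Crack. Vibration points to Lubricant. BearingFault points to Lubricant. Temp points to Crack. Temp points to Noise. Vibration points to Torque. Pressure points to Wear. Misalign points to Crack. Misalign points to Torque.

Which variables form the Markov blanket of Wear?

Parents of Wear: BearingFault, Misalign, Pressure, RPM.
Ch(Wear) = {Current, Noise}.
Parents of each child, excluding Wear:
  Current's other parent is Pressure.
  Noise's other parents are BearingFault, Current, RPM, Temp.
So the Markov blanket of Wear is {BearingFault, Current, Misalign, Noise, Pressure, RPM, Temp}.

{BearingFault, Current, Misalign, Noise, Pressure, RPM, Temp}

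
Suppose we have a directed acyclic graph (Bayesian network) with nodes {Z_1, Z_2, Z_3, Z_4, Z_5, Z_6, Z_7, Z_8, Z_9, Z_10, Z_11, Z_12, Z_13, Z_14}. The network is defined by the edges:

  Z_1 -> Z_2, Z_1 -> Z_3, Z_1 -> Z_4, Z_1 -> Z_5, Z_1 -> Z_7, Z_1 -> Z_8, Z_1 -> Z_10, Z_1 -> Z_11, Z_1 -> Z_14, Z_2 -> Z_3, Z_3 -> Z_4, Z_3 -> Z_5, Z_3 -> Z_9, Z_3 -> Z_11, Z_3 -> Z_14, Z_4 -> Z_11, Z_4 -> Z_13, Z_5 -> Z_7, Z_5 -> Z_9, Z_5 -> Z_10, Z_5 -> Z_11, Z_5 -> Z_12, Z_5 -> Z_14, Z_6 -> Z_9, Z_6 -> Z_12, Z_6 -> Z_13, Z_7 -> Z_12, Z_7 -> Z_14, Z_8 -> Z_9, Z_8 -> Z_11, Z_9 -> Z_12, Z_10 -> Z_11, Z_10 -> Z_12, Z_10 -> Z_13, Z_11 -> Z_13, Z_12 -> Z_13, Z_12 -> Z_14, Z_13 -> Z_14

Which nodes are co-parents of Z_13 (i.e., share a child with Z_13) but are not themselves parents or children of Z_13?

Children of Z_13: Z_14.
  Z_14's other parents are Z_1, Z_3, Z_5, Z_7, Z_12.
Excluding nodes already adjacent to Z_13 (Z_4, Z_6, Z_10, Z_11, Z_12, Z_14), the co-parent-only contribution is {Z_1, Z_3, Z_5, Z_7}.

{Z_1, Z_3, Z_5, Z_7}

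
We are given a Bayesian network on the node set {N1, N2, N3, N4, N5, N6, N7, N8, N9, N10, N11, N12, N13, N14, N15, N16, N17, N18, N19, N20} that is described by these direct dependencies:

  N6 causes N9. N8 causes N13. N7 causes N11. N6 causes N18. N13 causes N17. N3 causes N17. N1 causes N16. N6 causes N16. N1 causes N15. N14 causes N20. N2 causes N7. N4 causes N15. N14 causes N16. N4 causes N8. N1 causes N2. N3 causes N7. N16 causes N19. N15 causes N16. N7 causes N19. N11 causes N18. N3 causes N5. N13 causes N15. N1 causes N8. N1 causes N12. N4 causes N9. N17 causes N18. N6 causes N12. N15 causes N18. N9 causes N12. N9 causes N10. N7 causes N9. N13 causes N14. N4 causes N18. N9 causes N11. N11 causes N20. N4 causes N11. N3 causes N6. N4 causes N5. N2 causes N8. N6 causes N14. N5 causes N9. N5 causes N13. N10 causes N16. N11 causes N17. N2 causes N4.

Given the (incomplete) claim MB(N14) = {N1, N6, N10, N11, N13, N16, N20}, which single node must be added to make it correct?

Pa(N14) = {N6, N13}.
N14's children: N16, N20.
Co-parents of N14 (other parents of its children):
  N16's other parents are N1, N6, N10, N15.
  N20 also has parent N11.
MB(N14) = {N1, N6, N10, N11, N13, N15, N16, N20}.
Comparing with the claimed set, N15 is missing.

N15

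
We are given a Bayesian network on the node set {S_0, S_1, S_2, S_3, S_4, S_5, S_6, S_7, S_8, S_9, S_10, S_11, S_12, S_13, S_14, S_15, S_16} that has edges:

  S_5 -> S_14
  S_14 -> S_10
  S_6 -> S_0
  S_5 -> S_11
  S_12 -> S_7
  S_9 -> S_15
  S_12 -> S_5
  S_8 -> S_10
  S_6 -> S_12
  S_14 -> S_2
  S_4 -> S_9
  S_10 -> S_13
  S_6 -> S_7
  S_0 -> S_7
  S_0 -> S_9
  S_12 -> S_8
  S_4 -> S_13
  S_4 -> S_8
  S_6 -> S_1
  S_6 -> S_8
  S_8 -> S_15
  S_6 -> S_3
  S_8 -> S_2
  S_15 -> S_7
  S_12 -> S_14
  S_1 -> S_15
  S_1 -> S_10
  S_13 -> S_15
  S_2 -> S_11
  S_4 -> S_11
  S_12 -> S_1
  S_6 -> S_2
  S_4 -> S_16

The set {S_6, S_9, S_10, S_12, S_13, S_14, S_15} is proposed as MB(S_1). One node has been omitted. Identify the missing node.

S_8

S_1's parents: S_6, S_12.
Children of S_1: S_10, S_15.
Co-parents of S_1 (other parents of its children):
  S_10: S_8, S_14
  S_15: S_8, S_9, S_13
MB(S_1) = {S_6, S_8, S_9, S_10, S_12, S_13, S_14, S_15}.
Comparing with the claimed set, S_8 is missing.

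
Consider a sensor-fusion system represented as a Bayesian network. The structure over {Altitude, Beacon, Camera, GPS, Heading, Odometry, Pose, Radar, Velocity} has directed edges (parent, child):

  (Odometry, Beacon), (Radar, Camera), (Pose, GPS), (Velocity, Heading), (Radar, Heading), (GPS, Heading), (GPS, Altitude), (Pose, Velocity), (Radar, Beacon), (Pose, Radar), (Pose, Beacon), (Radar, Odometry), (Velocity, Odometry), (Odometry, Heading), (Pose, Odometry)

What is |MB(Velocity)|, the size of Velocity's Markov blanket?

By definition, MB(Velocity) is built from Velocity's parents, Velocity's children, and the co-parents of Velocity.
Velocity's parents: Pose.
Children of Velocity: Heading, Odometry.
For each child, the remaining parents (spouses of Velocity):
  Odometry also has parents Pose, Radar.
  Heading's other parents are GPS, Odometry, Radar.
MB(Velocity) = {GPS, Heading, Odometry, Pose, Radar}, which has 5 nodes.

5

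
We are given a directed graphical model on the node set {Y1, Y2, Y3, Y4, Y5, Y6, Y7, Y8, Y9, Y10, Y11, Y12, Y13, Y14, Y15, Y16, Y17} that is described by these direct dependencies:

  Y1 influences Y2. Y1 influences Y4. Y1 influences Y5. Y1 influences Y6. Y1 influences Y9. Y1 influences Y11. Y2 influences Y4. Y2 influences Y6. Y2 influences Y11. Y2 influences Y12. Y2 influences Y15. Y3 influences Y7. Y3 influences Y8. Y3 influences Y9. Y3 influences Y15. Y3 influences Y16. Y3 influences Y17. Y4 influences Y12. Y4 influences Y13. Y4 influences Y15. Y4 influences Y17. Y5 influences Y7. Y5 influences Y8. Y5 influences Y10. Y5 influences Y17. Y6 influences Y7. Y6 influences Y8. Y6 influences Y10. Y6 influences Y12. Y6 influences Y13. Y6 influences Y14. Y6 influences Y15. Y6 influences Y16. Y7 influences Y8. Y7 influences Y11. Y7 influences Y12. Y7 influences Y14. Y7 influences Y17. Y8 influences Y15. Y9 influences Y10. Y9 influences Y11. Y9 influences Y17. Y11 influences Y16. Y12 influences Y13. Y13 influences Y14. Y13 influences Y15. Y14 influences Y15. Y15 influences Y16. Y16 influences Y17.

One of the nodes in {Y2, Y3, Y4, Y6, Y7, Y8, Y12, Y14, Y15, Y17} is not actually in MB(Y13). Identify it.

Y17

The Markov blanket of a node is its parents, its children, and the other parents of its children.
Pa(Y13) = {Y4, Y6, Y12}.
Y13's children: Y14, Y15.
Parents of each child, excluding Y13:
  Y14's other parents are Y6, Y7.
  parents(Y15) \ {Y13} = {Y2, Y3, Y4, Y6, Y8, Y14}.
MB(Y13) = {Y2, Y3, Y4, Y6, Y7, Y8, Y12, Y14, Y15}.
Y17 is neither a parent, child, nor co-parent of Y13, so it does not belong.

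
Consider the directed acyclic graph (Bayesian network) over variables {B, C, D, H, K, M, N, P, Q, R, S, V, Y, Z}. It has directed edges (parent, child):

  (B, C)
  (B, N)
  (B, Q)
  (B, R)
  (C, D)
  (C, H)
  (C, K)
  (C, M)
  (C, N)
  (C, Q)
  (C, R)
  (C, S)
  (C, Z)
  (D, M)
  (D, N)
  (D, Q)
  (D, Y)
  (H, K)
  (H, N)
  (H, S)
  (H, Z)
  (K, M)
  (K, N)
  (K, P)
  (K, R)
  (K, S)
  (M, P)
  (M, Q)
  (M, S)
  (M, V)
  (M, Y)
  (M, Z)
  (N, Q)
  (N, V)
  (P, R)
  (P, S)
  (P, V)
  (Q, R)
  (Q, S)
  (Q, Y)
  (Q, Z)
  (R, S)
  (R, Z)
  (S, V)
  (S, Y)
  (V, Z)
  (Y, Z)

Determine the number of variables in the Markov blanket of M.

13

By definition, MB(M) is built from M's parents, M's children, and the co-parents of M.
M has parents C, D, K.
Children of M: P, Q, S, V, Y, Z.
For each child, the remaining parents (spouses of M):
  P also has parent K.
  parents(Q) \ {M} = {B, C, D, N}.
  parents(S) \ {M} = {C, H, K, P, Q, R}.
  parents(V) \ {M} = {N, P, S}.
  Y also has parents D, Q, S.
  Z also has parents C, H, Q, R, V, Y.
MB(M) = {B, C, D, H, K, N, P, Q, R, S, V, Y, Z}, which has 13 nodes.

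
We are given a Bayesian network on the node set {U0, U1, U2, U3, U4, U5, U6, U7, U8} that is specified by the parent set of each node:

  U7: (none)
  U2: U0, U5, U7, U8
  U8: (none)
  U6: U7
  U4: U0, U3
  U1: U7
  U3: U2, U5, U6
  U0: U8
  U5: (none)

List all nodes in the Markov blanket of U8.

{U0, U2, U5, U7}

A node's Markov blanket = Pa ∪ Ch ∪ (parents of Ch other than the node itself).
Pa(U8) = {}.
Children of U8: U0, U2.
For each child, the remaining parents (spouses of U8):
  U0: —
  U2: U0, U5, U7
MB(U8) = {U0, U2, U5, U7}.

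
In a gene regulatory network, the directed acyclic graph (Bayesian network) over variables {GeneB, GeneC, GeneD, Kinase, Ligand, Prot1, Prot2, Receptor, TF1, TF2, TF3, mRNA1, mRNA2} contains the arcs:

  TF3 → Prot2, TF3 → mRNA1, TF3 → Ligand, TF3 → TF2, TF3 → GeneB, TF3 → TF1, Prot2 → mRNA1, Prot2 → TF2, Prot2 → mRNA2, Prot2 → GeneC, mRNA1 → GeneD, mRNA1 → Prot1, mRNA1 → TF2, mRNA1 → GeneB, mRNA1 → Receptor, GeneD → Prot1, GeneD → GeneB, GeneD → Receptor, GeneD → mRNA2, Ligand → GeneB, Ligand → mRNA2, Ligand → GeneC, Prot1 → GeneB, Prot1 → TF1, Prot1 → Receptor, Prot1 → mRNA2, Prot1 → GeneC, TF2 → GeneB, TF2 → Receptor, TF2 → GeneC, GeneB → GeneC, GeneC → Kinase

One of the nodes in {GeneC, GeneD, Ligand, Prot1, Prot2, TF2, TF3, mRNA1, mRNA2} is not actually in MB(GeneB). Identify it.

mRNA2

Ch(GeneB) = {GeneC}.
Pa(GeneB) = {GeneD, Ligand, Prot1, TF2, TF3, mRNA1}.
Other parents of GeneB's children:
  GeneC: Ligand, Prot1, Prot2, TF2
MB(GeneB) = {GeneC, GeneD, Ligand, Prot1, Prot2, TF2, TF3, mRNA1}.
mRNA2 is neither a parent, child, nor co-parent of GeneB, so it does not belong.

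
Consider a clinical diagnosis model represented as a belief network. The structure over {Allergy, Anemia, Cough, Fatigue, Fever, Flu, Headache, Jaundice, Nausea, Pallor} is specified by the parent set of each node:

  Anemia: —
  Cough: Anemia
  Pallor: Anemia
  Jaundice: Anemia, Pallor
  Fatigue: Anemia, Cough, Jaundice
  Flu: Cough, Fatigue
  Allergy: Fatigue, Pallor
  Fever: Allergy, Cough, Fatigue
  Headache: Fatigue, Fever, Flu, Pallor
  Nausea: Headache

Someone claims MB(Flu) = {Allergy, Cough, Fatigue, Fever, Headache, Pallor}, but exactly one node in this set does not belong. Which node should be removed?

Parents of Flu: Cough, Fatigue.
Children of Flu: Headache.
For each child, the remaining parents (spouses of Flu):
  Headache: Fatigue, Fever, Pallor
MB(Flu) = {Cough, Fatigue, Fever, Headache, Pallor}.
Allergy is neither a parent, child, nor co-parent of Flu, so it does not belong.

Allergy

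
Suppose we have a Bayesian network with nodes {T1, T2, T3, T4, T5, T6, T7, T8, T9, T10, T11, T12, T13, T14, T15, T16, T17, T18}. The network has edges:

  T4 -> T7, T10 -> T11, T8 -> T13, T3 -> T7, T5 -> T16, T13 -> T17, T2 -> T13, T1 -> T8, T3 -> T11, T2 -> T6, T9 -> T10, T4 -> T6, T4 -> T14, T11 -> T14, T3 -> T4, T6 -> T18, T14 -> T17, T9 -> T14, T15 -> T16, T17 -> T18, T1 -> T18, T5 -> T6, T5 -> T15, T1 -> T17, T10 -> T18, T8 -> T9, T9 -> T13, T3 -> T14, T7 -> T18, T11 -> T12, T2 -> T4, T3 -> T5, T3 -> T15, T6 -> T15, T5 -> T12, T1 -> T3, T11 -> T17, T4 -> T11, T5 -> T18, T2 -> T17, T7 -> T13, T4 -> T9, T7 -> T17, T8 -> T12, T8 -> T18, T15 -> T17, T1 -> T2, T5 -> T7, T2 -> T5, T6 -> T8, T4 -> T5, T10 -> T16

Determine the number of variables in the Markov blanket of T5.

14

T5 has parents T2, T3, T4.
T5 has children T6, T7, T12, T15, T16, T18.
Other parents of T5's children:
  parents(T6) \ {T5} = {T2, T4}.
  T7 also has parents T3, T4.
  T12's other parents are T8, T11.
  T15's other parents are T3, T6.
  parents(T16) \ {T5} = {T10, T15}.
  T18's other parents are T1, T6, T7, T8, T10, T17.
MB(T5) = {T1, T2, T3, T4, T6, T7, T8, T10, T11, T12, T15, T16, T17, T18}, which has 14 nodes.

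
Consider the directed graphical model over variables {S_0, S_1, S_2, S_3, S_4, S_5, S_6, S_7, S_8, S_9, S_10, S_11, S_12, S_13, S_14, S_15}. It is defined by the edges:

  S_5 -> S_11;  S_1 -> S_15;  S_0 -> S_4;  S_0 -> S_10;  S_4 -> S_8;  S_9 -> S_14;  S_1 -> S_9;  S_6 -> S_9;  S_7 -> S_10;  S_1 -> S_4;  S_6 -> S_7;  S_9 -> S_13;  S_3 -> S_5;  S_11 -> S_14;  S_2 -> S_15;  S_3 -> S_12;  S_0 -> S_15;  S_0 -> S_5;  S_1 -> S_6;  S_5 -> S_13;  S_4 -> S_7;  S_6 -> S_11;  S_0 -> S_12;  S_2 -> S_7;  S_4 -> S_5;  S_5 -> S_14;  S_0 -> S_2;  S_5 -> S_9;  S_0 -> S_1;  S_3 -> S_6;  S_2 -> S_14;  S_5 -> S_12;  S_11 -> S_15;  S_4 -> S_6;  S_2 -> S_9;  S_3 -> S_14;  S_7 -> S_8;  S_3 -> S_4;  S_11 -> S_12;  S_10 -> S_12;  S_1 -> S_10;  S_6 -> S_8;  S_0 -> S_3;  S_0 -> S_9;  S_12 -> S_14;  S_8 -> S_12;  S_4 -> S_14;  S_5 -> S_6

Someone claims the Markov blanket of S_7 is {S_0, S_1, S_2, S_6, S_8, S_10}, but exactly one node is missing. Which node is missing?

S_4

The Markov blanket of a node is its parents, its children, and the other parents of its children.
S_7's parents: S_2, S_4, S_6.
S_7 has children S_8, S_10.
For each child, the remaining parents (spouses of S_7):
  S_8's other parents are S_4, S_6.
  parents(S_10) \ {S_7} = {S_0, S_1}.
MB(S_7) = {S_0, S_1, S_2, S_4, S_6, S_8, S_10}.
Comparing with the claimed set, S_4 is missing.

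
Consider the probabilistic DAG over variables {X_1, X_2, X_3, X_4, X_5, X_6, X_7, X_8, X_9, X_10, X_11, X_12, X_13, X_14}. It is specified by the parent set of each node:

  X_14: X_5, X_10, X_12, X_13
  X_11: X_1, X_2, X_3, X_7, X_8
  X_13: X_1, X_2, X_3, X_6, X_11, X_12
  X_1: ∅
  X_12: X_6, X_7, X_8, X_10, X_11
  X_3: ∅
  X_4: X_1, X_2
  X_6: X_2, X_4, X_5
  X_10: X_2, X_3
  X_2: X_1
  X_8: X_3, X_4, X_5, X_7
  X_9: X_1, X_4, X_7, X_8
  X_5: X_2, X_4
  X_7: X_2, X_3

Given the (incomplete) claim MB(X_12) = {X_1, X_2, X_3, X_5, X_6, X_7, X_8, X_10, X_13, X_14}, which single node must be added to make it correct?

The Markov blanket of a node is its parents, its children, and the other parents of its children.
Parents of X_12: X_6, X_7, X_8, X_10, X_11.
X_12's children: X_13, X_14.
For each child, the remaining parents (spouses of X_12):
  parents(X_13) \ {X_12} = {X_1, X_2, X_3, X_6, X_11}.
  X_14's other parents are X_5, X_10, X_13.
MB(X_12) = {X_1, X_2, X_3, X_5, X_6, X_7, X_8, X_10, X_11, X_13, X_14}.
Comparing with the claimed set, X_11 is missing.

X_11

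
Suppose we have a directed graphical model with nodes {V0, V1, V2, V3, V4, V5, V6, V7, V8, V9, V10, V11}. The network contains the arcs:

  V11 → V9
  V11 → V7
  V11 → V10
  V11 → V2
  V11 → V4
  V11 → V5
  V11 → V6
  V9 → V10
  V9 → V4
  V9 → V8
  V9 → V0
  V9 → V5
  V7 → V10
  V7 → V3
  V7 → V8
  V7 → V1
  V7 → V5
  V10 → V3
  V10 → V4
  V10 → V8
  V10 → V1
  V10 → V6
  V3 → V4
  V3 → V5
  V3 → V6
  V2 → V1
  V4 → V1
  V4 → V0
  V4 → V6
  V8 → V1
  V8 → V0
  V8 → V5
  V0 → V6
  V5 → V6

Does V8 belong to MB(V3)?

V8 is a co-parent of V3: both are parents of V5.
So V8 ∈ MB(V3).

Yes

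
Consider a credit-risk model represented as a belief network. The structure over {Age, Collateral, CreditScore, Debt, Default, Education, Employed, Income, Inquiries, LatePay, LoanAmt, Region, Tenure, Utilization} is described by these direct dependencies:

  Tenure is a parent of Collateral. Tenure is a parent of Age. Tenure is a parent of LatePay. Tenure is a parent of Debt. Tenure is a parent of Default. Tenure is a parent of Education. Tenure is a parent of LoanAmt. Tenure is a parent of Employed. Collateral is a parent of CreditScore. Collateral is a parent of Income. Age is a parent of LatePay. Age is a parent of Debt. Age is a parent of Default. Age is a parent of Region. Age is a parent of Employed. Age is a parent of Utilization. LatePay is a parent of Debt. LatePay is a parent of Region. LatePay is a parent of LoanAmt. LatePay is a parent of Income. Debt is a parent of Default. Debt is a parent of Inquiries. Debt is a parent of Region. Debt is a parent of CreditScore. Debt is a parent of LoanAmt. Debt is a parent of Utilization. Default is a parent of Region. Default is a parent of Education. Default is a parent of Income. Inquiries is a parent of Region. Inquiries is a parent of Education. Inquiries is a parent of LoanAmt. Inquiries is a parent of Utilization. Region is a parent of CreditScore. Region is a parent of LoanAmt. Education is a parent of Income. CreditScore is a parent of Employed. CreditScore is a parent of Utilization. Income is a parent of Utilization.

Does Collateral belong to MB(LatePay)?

Collateral is a co-parent of LatePay: both are parents of Income.
So Collateral ∈ MB(LatePay).

Yes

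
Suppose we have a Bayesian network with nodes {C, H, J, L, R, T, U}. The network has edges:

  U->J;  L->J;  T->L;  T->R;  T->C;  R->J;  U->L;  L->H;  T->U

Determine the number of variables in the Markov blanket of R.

4

R has parent T.
Ch(R) = {J}.
Other parents of R's children:
  J: L, U
MB(R) = {J, L, T, U}, which has 4 nodes.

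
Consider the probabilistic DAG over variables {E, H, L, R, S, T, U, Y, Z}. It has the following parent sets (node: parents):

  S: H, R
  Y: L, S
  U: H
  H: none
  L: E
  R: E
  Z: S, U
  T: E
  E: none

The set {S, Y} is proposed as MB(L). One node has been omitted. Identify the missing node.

Recall MB(v) = parents ∪ children ∪ spouses, where spouses are the other parents of v's children.
Children of L: Y.
L has parent E.
Co-parents of L (other parents of its children):
  Y: S
MB(L) = {E, S, Y}.
Comparing with the claimed set, E is missing.

E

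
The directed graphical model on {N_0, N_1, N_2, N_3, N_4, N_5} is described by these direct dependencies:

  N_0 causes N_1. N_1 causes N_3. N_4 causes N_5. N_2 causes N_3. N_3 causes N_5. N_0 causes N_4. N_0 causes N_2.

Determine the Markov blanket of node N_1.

A node's Markov blanket = Pa ∪ Ch ∪ (parents of Ch other than the node itself).
Children of N_1: N_3.
Pa(N_1) = {N_0}.
Parents of each child, excluding N_1:
  N_3: N_2
MB(N_1) = {N_0, N_2, N_3}.

{N_0, N_2, N_3}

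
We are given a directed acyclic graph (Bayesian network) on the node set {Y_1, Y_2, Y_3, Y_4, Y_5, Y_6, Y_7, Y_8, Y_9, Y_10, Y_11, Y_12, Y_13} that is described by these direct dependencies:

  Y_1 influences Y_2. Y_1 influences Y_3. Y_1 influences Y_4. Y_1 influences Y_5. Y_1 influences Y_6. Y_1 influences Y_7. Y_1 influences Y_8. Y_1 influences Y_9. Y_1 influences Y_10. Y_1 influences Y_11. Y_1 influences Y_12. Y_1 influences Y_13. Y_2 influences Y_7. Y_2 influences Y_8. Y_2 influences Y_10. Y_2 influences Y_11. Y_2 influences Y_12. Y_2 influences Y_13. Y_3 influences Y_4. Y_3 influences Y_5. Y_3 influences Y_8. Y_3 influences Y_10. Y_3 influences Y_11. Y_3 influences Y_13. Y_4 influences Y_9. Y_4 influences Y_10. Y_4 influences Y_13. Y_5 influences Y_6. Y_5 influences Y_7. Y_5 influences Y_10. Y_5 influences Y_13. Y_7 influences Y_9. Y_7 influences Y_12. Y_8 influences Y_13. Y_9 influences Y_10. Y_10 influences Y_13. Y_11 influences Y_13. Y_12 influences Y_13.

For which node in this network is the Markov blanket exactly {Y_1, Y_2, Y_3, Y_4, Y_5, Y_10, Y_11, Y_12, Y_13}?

The target node must have every member of {Y_1, Y_2, Y_3, Y_4, Y_5, Y_10, Y_11, Y_12, Y_13} as a parent, child, or co-parent, and no others.
Parents of Y_8: Y_1, Y_2, Y_3; children: Y_13; co-parents: Y_1, Y_2, Y_3, Y_4, Y_5, Y_10, Y_11, Y_12.
These exactly cover the given set, so the node is Y_8.

Y_8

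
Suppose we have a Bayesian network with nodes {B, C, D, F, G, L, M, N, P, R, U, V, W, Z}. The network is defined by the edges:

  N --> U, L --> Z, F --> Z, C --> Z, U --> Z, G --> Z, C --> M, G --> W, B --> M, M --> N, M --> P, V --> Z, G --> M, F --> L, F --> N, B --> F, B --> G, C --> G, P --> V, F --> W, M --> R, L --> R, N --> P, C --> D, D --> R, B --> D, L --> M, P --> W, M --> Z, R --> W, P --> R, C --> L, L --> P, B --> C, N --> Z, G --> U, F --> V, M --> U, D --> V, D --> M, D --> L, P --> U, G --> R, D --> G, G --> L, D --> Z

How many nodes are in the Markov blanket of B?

B's parents: none.
B has children C, D, F, G, M.
Parents of each child, excluding B:
  C has no other parent.
  D's other parent is C.
  F: no additional parents.
  parents(G) \ {B} = {C, D}.
  parents(M) \ {B} = {C, D, G, L}.
MB(B) = {C, D, F, G, L, M}, which has 6 nodes.

6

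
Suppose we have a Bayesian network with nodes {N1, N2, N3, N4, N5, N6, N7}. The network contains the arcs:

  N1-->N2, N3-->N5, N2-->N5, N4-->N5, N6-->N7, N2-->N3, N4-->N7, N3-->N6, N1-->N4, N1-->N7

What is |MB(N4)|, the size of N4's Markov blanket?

6

Recall MB(v) = parents ∪ children ∪ spouses, where spouses are the other parents of v's children.
N4 has parent N1.
Children of N4: N5, N7.
Other parents of N4's children:
  N5: N2, N3
  N7: N1, N6
MB(N4) = {N1, N2, N3, N5, N6, N7}, which has 6 nodes.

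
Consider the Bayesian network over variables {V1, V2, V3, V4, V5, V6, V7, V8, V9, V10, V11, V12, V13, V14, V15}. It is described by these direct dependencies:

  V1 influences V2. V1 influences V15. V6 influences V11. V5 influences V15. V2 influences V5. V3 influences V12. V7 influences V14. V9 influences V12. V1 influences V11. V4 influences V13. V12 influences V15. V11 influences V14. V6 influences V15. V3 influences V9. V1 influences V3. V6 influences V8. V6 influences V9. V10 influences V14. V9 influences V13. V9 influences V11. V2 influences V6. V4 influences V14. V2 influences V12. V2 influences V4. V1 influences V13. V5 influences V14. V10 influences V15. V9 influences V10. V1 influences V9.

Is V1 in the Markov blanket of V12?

V1 is a co-parent of V12: both are parents of V15.
So V1 ∈ MB(V12).

Yes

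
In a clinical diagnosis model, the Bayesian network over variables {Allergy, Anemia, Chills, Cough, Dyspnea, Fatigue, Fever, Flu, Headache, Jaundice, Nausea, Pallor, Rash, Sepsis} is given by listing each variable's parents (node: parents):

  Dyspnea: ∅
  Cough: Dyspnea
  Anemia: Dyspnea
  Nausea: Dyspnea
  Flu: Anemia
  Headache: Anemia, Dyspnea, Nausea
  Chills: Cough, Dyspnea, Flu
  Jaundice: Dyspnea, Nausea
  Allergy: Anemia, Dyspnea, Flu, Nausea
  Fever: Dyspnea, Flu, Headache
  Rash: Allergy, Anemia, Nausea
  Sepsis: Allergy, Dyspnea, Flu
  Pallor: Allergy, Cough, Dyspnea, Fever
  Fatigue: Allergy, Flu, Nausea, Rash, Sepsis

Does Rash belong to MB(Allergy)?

Rash is a child of Allergy.
So Rash ∈ MB(Allergy).

Yes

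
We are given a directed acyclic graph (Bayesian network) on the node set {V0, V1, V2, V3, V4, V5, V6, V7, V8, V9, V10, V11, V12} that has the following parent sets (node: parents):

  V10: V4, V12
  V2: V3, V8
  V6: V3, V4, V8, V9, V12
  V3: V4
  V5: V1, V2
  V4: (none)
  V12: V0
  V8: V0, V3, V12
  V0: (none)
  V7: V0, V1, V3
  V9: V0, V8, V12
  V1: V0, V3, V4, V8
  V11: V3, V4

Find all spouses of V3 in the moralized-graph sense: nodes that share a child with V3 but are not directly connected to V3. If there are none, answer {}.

Children of V3: V1, V2, V6, V7, V8, V11.
  parents(V8) \ {V3} = {V0, V12}.
  V11 also has parent V4.
  V1 also has parents V0, V4, V8.
  parents(V2) \ {V3} = {V8}.
  V7's other parents are V0, V1.
  parents(V6) \ {V3} = {V4, V8, V9, V12}.
Excluding nodes already adjacent to V3 (V1, V2, V4, V6, V7, V8, V11), the co-parent-only contribution is {V0, V9, V12}.

{V0, V9, V12}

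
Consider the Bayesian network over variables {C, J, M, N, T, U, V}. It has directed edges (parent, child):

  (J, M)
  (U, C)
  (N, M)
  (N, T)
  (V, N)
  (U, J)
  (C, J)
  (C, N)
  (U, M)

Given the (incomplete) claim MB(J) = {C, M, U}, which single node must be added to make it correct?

N

Pa(J) = {C, U}.
J's children: M.
Other parents of J's children:
  M: N, U
MB(J) = {C, M, N, U}.
Comparing with the claimed set, N is missing.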